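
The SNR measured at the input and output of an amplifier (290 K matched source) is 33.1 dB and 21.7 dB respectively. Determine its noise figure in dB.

11.4 dB

NF (dB) = SNR_in(dB) − SNR_out(dB) when the source is at T₀
NF = 33.1 − 21.7 = 11.4 dB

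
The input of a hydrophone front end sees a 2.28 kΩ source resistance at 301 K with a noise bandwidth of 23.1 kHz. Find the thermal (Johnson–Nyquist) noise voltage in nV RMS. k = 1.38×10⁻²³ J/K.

V_n = √(4kTRB)
4kTRB = 4 × 1.38×10⁻²³ × 301 × 2.28×10³ × 2.31×10⁴ = 8.75×10⁻¹³ V²
V_n = √(8.75×10⁻¹³) = 9.35×10⁻⁷ V = 935 nV

935 nV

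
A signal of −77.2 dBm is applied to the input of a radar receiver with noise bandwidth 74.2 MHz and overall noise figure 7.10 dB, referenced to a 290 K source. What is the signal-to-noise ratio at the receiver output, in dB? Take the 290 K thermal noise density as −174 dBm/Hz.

11.0 dB

Noise floor: N = −174 + 10 log₁₀(B) + NF
10 log₁₀(7.42×10⁷) = 78.7 dB
N = −174 + 78.7 + 7.10 = −88.20 dBm
SNR = P_sig − N = −77.2 − (−88.20) = 11.00 dB → 11.0 dB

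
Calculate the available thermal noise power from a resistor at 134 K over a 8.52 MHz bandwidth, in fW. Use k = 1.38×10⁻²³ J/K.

P_n = kTB = 1.38×10⁻²³ × 134 × 8.52×10⁶ = 1.58×10⁻¹⁴ W = 15.8 fW

15.8 fW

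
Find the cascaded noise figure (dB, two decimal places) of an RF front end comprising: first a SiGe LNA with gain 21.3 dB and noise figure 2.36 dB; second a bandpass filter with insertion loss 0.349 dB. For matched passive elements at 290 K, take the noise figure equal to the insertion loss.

2.36 dB

Convert to linear (a loss of L dB is a gain of −L dB): F_i = 10^(NF_i/10), G_i = 10^(G_i,dB/10)
  Stage 1: F_1 = 10^(2.36/10) = 1.722, G_1 = 10^(21.3/10) = 134.9
  Stage 2: F_2 = 10^(0.349/10) = 1.084, G_2 = 10^(−0.349/10) = 0.9228
Friis cascade:
  F = 1.722 + (1.084 − 1)/134.9 = 1.722
NF = 10 log₁₀(1.722) = 2.36 dB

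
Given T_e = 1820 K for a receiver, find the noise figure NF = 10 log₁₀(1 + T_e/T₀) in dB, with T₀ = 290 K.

F = 1 + T_e/T₀ = 1 + 1820/290 = 7.27586
NF = 10 log₁₀(7.27586) = 8.62 dB

8.62 dB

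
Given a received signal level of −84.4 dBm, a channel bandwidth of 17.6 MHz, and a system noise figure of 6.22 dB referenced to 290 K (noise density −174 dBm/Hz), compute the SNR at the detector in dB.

Noise floor: N = −174 + 10 log₁₀(B) + NF
10 log₁₀(1.76×10⁷) = 72.46 dB
N = −174 + 72.46 + 6.22 = −95.32 dBm
SNR = P_sig − N = −84.4 − (−95.32) = 10.92 dB → 10.9 dB

10.9 dB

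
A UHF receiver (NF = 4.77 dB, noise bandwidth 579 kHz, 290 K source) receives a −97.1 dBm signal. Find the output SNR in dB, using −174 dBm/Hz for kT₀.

14.5 dB

Noise floor: N = −174 + 10 log₁₀(B) + NF
10 log₁₀(5.79×10⁵) = 57.63 dB
N = −174 + 57.63 + 4.77 = −111.60 dBm
SNR = P_sig − N = −97.1 − (−111.60) = 14.50 dB → 14.5 dB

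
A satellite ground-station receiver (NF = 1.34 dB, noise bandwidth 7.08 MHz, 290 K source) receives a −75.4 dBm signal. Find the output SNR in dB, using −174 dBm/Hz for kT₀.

28.8 dB

Noise floor: N = −174 + 10 log₁₀(B) + NF
10 log₁₀(7.08×10⁶) = 68.5 dB
N = −174 + 68.5 + 1.34 = −104.16 dBm
SNR = P_sig − N = −75.4 − (−104.16) = 28.76 dB → 28.8 dB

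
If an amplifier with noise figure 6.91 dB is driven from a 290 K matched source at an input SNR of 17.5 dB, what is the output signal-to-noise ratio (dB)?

By definition F = SNR_in/SNR_out, so in dB: SNR_out = SNR_in − NF
SNR_out = 17.5 − 6.91 = 10.59 dB

10.59 dB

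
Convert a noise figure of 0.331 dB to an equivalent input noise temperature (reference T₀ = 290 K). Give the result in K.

F = 10^(0.331/10) = 1.0792
T_e = (F − 1)·T₀ = (1.0792 − 1) × 290 = 23.0 K

23.0 K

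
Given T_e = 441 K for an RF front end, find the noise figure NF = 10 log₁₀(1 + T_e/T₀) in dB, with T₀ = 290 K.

4.02 dB

F = 1 + T_e/T₀ = 1 + 441/290 = 2.52069
NF = 10 log₁₀(2.52069) = 4.02 dB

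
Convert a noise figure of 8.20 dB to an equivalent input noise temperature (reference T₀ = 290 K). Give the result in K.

F = 10^(8.20/10) = 6.60693
T_e = (F − 1)·T₀ = (6.60693 − 1) × 290 = 1626 K

1626 K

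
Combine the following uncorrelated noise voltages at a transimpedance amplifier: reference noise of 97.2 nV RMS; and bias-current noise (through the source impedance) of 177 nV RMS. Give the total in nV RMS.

202 nV

Uncorrelated sources add in power (mean-square): V_tot = √(ΣV_i²)
V_tot = √[(9.72×10⁻⁸)² + (1.77×10⁻⁷)²] = 2.02×10⁻⁷ V = 202 nV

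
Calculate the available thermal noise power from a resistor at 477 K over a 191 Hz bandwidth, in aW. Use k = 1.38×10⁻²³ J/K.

P_n = kTB = 1.38×10⁻²³ × 477 × 1.91×10² = 1.26×10⁻¹⁸ W = 1.26 aW

1.26 aW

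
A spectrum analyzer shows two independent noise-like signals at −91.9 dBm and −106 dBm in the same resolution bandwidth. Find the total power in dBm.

−91.7 dBm

Convert to linear, add, convert back:
P₁ = 6.46×10⁻¹³ W, P₂ = 2.51×10⁻¹⁴ W
P_tot = 6.71×10⁻¹³ W → 10 log₁₀(P_tot / 10⁻³) = −91.7 dBm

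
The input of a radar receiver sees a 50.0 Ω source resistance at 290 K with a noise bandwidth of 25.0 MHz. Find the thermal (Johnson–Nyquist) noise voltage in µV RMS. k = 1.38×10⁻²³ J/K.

4.47 µV

V_n = √(4kTRB)
4kTRB = 4 × 1.38×10⁻²³ × 290 × 5.00×10¹ × 2.50×10⁷ = 2.00×10⁻¹¹ V²
V_n = √(2.00×10⁻¹¹) = 4.47×10⁻⁶ V = 4.47 µV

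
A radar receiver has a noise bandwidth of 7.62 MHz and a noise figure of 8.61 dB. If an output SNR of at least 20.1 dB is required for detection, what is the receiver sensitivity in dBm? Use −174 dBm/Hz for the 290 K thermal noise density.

−76.5 dBm

Sensitivity = −174 + 10 log₁₀(B) + NF + SNR_min
= −174 + 68.82 + 8.61 + 20.1
= −76.47 dBm → −76.5 dBm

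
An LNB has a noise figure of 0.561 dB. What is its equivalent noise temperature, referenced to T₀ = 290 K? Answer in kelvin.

F = 10^(0.561/10) = 1.13789
T_e = (F − 1)·T₀ = (1.13789 − 1) × 290 = 40.0 K

40.0 K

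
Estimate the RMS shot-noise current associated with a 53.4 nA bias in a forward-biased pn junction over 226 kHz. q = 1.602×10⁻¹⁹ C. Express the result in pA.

62.2 pA

I_n = √(2qI·B)
2qI·B = 2 × 1.602×10⁻¹⁹ × 5.34×10⁻⁸ × 2.26×10⁵ = 3.87×10⁻²¹ A²
I_n = √(3.87×10⁻²¹) = 6.22×10⁻¹¹ A = 62.2 pA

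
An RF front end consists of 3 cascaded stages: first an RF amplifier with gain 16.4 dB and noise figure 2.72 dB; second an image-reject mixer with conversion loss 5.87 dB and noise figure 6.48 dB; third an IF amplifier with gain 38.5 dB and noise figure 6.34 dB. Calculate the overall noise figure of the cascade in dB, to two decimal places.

3.51 dB

Convert to linear (a loss of L dB is a gain of −L dB): F_i = 10^(NF_i/10), G_i = 10^(G_i,dB/10)
  Stage 1: F_1 = 10^(2.72/10) = 1.871, G_1 = 10^(16.4/10) = 43.65
  Stage 2: F_2 = 10^(6.48/10) = 4.446, G_2 = 10^(−5.87/10) = 0.2588
  Stage 3: F_3 = 10^(6.34/10) = 4.305, G_3 = 10^(38.5/10) = 7079
Friis cascade:
  F = 1.871 + (4.446 − 1)/43.65 + (4.305 − 1)/11.30 = 2.242
NF = 10 log₁₀(2.242) = 3.51 dB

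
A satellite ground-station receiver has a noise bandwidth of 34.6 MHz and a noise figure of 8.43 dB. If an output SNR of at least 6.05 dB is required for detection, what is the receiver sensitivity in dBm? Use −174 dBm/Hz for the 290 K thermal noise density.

Sensitivity = −174 + 10 log₁₀(B) + NF + SNR_min
= −174 + 75.39 + 8.43 + 6.05
= −84.13 dBm → −84.1 dBm

−84.1 dBm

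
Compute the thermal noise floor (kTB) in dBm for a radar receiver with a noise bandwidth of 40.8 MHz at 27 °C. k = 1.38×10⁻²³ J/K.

−97.7 dBm

T = 27 °C + 273.15 = 300.15 K
P_n = kTB = 1.38×10⁻²³ × 300.15 × 4.08×10⁷ = 1.69×10⁻¹³ W
In dBm: 10 log₁₀(1.69×10⁻¹³ / 10⁻³) = −97.7 dBm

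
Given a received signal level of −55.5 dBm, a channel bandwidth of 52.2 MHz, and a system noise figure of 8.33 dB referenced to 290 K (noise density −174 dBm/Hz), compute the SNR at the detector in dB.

33.0 dB

Noise floor: N = −174 + 10 log₁₀(B) + NF
10 log₁₀(5.22×10⁷) = 77.18 dB
N = −174 + 77.18 + 8.33 = −88.49 dBm
SNR = P_sig − N = −55.5 − (−88.49) = 32.99 dB → 33.0 dB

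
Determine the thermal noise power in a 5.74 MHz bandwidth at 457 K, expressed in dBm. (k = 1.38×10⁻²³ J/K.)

P_n = kTB = 1.38×10⁻²³ × 457 × 5.74×10⁶ = 3.62×10⁻¹⁴ W
In dBm: 10 log₁₀(3.62×10⁻¹⁴ / 10⁻³) = −104.4 dBm

−104.4 dBm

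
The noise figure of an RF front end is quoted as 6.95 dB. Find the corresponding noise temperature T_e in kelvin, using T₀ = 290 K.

1147 K

F = 10^(6.95/10) = 4.9545
T_e = (F − 1)·T₀ = (4.9545 − 1) × 290 = 1147 K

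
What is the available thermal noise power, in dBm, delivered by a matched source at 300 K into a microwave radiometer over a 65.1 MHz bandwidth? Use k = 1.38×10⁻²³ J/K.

P_n = kTB = 1.38×10⁻²³ × 300 × 6.51×10⁷ = 2.70×10⁻¹³ W
In dBm: 10 log₁₀(2.70×10⁻¹³ / 10⁻³) = −95.7 dBm

−95.7 dBm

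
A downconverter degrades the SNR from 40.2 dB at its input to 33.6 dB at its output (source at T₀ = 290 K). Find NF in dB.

6.6 dB

NF (dB) = SNR_in(dB) − SNR_out(dB) when the source is at T₀
NF = 40.2 − 33.6 = 6.6 dB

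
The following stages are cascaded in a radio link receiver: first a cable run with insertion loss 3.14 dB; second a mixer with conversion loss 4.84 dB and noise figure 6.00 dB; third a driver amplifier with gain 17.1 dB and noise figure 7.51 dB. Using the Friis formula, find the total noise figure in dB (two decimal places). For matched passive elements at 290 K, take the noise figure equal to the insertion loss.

15.72 dB

Convert to linear (a loss of L dB is a gain of −L dB): F_i = 10^(NF_i/10), G_i = 10^(G_i,dB/10)
  Stage 1: F_1 = 10^(3.14/10) = 2.061, G_1 = 10^(−3.14/10) = 0.4853
  Stage 2: F_2 = 10^(6.00/10) = 3.981, G_2 = 10^(−4.84/10) = 0.3281
  Stage 3: F_3 = 10^(7.51/10) = 5.636, G_3 = 10^(17.1/10) = 51.29
Friis cascade:
  F = 2.061 + (3.981 − 1)/0.4853 + (5.636 − 1)/0.1592 = 37.32
NF = 10 log₁₀(37.32) = 15.72 dB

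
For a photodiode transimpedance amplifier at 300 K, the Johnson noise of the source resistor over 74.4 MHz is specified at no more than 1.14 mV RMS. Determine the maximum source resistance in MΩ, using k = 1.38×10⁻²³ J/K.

Johnson–Nyquist: V_n = √(4kTRB) ⇒ R = V_n² / (4kTB)
4kTB = 4 × 1.38×10⁻²³ × 300 × 7.44×10⁷ = 1.23×10⁻¹²
R = (1.14×10⁻³)² / 1.23×10⁻¹² = 1.05×10⁶ Ω = 1.05 MΩ

1.05 MΩ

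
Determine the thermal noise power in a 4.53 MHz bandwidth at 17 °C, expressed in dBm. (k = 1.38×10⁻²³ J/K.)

−107.4 dBm

T = 17 °C + 273.15 = 290.15 K
P_n = kTB = 1.38×10⁻²³ × 290.15 × 4.53×10⁶ = 1.81×10⁻¹⁴ W
In dBm: 10 log₁₀(1.81×10⁻¹⁴ / 10⁻³) = −107.4 dBm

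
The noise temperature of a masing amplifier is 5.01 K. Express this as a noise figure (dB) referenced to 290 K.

F = 1 + T_e/T₀ = 1 + 5.01/290 = 1.01728
NF = 10 log₁₀(1.01728) = 0.074 dB

0.074 dB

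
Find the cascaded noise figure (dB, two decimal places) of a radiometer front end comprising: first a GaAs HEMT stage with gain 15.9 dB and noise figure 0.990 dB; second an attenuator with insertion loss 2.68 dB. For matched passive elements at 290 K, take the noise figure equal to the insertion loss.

1.07 dB

Convert to linear (a loss of L dB is a gain of −L dB): F_i = 10^(NF_i/10), G_i = 10^(G_i,dB/10)
  Stage 1: F_1 = 10^(0.990/10) = 1.256, G_1 = 10^(15.9/10) = 38.90
  Stage 2: F_2 = 10^(2.68/10) = 1.854, G_2 = 10^(−2.68/10) = 0.5395
Friis cascade:
  F = 1.256 + (1.854 − 1)/38.90 = 1.278
NF = 10 log₁₀(1.278) = 1.07 dB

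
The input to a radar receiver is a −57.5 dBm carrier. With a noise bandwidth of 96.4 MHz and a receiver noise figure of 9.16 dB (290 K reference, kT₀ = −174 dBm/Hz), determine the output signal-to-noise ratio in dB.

27.5 dB

Noise floor: N = −174 + 10 log₁₀(B) + NF
10 log₁₀(9.64×10⁷) = 79.84 dB
N = −174 + 79.84 + 9.16 = −85.00 dBm
SNR = P_sig − N = −57.5 − (−85.00) = 27.50 dB → 27.5 dB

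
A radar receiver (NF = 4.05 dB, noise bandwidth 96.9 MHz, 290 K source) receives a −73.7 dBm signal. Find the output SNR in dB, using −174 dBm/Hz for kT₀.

16.4 dB

Noise floor: N = −174 + 10 log₁₀(B) + NF
10 log₁₀(9.69×10⁷) = 79.86 dB
N = −174 + 79.86 + 4.05 = −90.09 dBm
SNR = P_sig − N = −73.7 − (−90.09) = 16.39 dB → 16.4 dB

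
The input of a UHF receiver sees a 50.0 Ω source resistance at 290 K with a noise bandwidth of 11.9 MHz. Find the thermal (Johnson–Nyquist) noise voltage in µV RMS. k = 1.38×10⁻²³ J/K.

3.09 µV

V_n = √(4kTRB)
4kTRB = 4 × 1.38×10⁻²³ × 290 × 5.00×10¹ × 1.19×10⁷ = 9.52×10⁻¹² V²
V_n = √(9.52×10⁻¹²) = 3.09×10⁻⁶ V = 3.09 µV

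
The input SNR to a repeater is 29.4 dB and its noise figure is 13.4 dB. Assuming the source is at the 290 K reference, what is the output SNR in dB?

16.0 dB

By definition F = SNR_in/SNR_out, so in dB: SNR_out = SNR_in − NF
SNR_out = 29.4 − 13.4 = 16.0 dB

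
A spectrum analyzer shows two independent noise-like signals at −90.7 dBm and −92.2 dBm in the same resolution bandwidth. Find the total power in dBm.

Convert to linear, add, convert back:
P₁ = 8.51×10⁻¹³ W, P₂ = 6.03×10⁻¹³ W
P_tot = 1.45×10⁻¹² W → 10 log₁₀(P_tot / 10⁻³) = −88.4 dBm

−88.4 dBm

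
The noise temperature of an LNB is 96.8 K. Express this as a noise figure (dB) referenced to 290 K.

F = 1 + T_e/T₀ = 1 + 96.8/290 = 1.33379
NF = 10 log₁₀(1.33379) = 1.25 dB

1.25 dB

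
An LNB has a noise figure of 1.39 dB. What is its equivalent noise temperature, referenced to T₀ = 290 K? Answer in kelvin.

109 K

F = 10^(1.39/10) = 1.37721
T_e = (F − 1)·T₀ = (1.37721 − 1) × 290 = 109 K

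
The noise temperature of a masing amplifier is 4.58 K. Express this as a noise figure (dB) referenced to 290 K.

0.068 dB

F = 1 + T_e/T₀ = 1 + 4.58/290 = 1.01579
NF = 10 log₁₀(1.01579) = 0.068 dB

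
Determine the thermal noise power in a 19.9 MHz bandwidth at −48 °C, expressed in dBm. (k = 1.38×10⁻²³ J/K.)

T = −48 °C + 273.15 = 225.15 K
P_n = kTB = 1.38×10⁻²³ × 225.15 × 1.99×10⁷ = 6.18×10⁻¹⁴ W
In dBm: 10 log₁₀(6.18×10⁻¹⁴ / 10⁻³) = −102.1 dBm

−102.1 dBm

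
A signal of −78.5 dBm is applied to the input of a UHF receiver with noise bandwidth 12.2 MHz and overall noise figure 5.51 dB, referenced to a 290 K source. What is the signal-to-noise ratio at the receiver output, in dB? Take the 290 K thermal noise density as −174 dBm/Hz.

Noise floor: N = −174 + 10 log₁₀(B) + NF
10 log₁₀(1.22×10⁷) = 70.86 dB
N = −174 + 70.86 + 5.51 = −97.63 dBm
SNR = P_sig − N = −78.5 − (−97.63) = 19.13 dB → 19.1 dB

19.1 dB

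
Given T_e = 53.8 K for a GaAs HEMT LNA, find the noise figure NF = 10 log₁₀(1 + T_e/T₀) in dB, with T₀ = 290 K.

0.739 dB

F = 1 + T_e/T₀ = 1 + 53.8/290 = 1.18552
NF = 10 log₁₀(1.18552) = 0.739 dB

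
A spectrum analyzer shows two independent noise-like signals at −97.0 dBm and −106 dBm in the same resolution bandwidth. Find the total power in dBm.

−96.5 dBm

Convert to linear, add, convert back:
P₁ = 2.00×10⁻¹³ W, P₂ = 2.51×10⁻¹⁴ W
P_tot = 2.25×10⁻¹³ W → 10 log₁₀(P_tot / 10⁻³) = −96.5 dBm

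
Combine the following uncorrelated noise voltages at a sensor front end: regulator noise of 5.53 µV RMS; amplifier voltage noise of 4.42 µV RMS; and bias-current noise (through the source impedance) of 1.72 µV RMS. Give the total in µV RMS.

Uncorrelated sources add in power (mean-square): V_tot = √(ΣV_i²)
V_tot = √[(5.53×10⁻⁶)² + (4.42×10⁻⁶)² + (1.72×10⁻⁶)²] = 7.29×10⁻⁶ V = 7.29 µV

7.29 µV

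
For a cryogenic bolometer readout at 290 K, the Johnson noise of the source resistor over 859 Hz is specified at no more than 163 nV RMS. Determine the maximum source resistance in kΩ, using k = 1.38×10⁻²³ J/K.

1.93 kΩ

Johnson–Nyquist: V_n = √(4kTRB) ⇒ R = V_n² / (4kTB)
4kTB = 4 × 1.38×10⁻²³ × 290 × 8.59×10² = 1.38×10⁻¹⁷
R = (1.63×10⁻⁷)² / 1.38×10⁻¹⁷ = 1.93×10³ Ω = 1.93 kΩ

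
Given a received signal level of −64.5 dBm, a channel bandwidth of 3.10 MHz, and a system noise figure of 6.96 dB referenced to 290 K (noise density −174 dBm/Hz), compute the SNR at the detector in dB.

Noise floor: N = −174 + 10 log₁₀(B) + NF
10 log₁₀(3.10×10⁶) = 64.91 dB
N = −174 + 64.91 + 6.96 = −102.13 dBm
SNR = P_sig − N = −64.5 − (−102.13) = 37.63 dB → 37.6 dB

37.6 dB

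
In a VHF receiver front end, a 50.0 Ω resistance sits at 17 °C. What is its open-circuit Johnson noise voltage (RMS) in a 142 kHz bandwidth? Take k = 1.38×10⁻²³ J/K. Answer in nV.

T = 17 °C + 273.15 = 290.15 K
V_n = √(4kTRB)
4kTRB = 4 × 1.38×10⁻²³ × 290.15 × 5.00×10¹ × 1.42×10⁵ = 1.14×10⁻¹³ V²
V_n = √(1.14×10⁻¹³) = 3.37×10⁻⁷ V = 337 nV

337 nV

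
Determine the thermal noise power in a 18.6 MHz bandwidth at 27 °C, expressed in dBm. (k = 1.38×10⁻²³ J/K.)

T = 27 °C + 273.15 = 300.15 K
P_n = kTB = 1.38×10⁻²³ × 300.15 × 1.86×10⁷ = 7.70×10⁻¹⁴ W
In dBm: 10 log₁₀(7.70×10⁻¹⁴ / 10⁻³) = −101.1 dBm

−101.1 dBm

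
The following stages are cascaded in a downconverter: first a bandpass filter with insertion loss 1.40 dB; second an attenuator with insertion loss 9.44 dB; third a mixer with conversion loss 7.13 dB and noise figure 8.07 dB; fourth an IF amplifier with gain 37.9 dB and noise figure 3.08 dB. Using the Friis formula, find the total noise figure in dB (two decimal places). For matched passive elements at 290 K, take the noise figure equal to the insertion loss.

Convert to linear (a loss of L dB is a gain of −L dB): F_i = 10^(NF_i/10), G_i = 10^(G_i,dB/10)
  Stage 1: F_1 = 10^(1.40/10) = 1.380, G_1 = 10^(−1.40/10) = 0.7244
  Stage 2: F_2 = 10^(9.44/10) = 8.790, G_2 = 10^(−9.44/10) = 0.1138
  Stage 3: F_3 = 10^(8.07/10) = 6.412, G_3 = 10^(−7.13/10) = 0.1936
  Stage 4: F_4 = 10^(3.08/10) = 2.032, G_4 = 10^(37.9/10) = 6166
Friis cascade:
  F = 1.380 + (8.790 − 1)/0.7244 + (6.412 − 1)/0.08241 + (2.032 − 1)/0.01596 = 142.5
NF = 10 log₁₀(142.5) = 21.54 dB

21.54 dB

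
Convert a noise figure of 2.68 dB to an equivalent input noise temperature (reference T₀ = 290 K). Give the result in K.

F = 10^(2.68/10) = 1.85353
T_e = (F − 1)·T₀ = (1.85353 − 1) × 290 = 248 K

248 K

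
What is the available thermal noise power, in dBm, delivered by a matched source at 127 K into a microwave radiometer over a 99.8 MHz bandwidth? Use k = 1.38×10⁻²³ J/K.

−97.6 dBm

P_n = kTB = 1.38×10⁻²³ × 127 × 9.98×10⁷ = 1.75×10⁻¹³ W
In dBm: 10 log₁₀(1.75×10⁻¹³ / 10⁻³) = −97.6 dBm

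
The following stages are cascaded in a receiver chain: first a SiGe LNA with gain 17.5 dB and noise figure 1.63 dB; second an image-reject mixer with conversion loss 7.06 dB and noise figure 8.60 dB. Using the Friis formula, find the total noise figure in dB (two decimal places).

Convert to linear (a loss of L dB is a gain of −L dB): F_i = 10^(NF_i/10), G_i = 10^(G_i,dB/10)
  Stage 1: F_1 = 10^(1.63/10) = 1.455, G_1 = 10^(17.5/10) = 56.23
  Stage 2: F_2 = 10^(8.60/10) = 7.244, G_2 = 10^(−7.06/10) = 0.1968
Friis cascade:
  F = 1.455 + (7.244 − 1)/56.23 = 1.567
NF = 10 log₁₀(1.567) = 1.95 dB

1.95 dB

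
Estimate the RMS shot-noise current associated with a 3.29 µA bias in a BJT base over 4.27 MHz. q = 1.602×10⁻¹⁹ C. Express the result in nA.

2.12 nA

I_n = √(2qI·B)
2qI·B = 2 × 1.602×10⁻¹⁹ × 3.29×10⁻⁶ × 4.27×10⁶ = 4.50×10⁻¹⁸ A²
I_n = √(4.50×10⁻¹⁸) = 2.12×10⁻⁹ A = 2.12 nA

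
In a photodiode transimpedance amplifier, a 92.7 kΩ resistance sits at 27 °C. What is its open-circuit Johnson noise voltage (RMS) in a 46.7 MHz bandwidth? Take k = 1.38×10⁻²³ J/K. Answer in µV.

268 µV

T = 27 °C + 273.15 = 300.15 K
V_n = √(4kTRB)
4kTRB = 4 × 1.38×10⁻²³ × 300.15 × 9.27×10⁴ × 4.67×10⁷ = 7.17×10⁻⁸ V²
V_n = √(7.17×10⁻⁸) = 2.68×10⁻⁴ V = 268 µV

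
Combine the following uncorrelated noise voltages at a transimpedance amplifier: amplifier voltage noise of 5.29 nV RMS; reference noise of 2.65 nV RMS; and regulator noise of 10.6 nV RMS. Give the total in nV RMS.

Uncorrelated sources add in power (mean-square): V_tot = √(ΣV_i²)
V_tot = √[(5.29×10⁻⁹)² + (2.65×10⁻⁹)² + (1.06×10⁻⁸)²] = 1.21×10⁻⁸ V = 12.1 nV

12.1 nV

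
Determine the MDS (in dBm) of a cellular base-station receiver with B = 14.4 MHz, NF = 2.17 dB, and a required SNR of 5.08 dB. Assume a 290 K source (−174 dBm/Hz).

−95.2 dBm

Sensitivity = −174 + 10 log₁₀(B) + NF + SNR_min
= −174 + 71.58 + 2.17 + 5.08
= −95.17 dBm → −95.2 dBm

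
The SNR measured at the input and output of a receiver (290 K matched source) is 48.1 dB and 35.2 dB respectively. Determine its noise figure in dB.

12.9 dB

NF (dB) = SNR_in(dB) − SNR_out(dB) when the source is at T₀
NF = 48.1 − 35.2 = 12.9 dB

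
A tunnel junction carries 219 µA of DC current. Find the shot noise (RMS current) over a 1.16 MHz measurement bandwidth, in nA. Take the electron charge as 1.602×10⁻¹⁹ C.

9.02 nA

I_n = √(2qI·B)
2qI·B = 2 × 1.602×10⁻¹⁹ × 2.19×10⁻⁴ × 1.16×10⁶ = 8.14×10⁻¹⁷ A²
I_n = √(8.14×10⁻¹⁷) = 9.02×10⁻⁹ A = 9.02 nA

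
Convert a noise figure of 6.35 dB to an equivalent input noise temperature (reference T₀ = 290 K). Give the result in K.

F = 10^(6.35/10) = 4.31519
T_e = (F − 1)·T₀ = (4.31519 − 1) × 290 = 961 K

961 K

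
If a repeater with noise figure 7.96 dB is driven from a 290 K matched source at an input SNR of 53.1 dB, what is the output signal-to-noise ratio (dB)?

45.14 dB

By definition F = SNR_in/SNR_out, so in dB: SNR_out = SNR_in − NF
SNR_out = 53.1 − 7.96 = 45.14 dB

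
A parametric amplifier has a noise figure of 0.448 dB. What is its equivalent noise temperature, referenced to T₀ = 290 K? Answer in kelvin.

F = 10^(0.448/10) = 1.10866
T_e = (F − 1)·T₀ = (1.10866 − 1) × 290 = 31.5 K

31.5 K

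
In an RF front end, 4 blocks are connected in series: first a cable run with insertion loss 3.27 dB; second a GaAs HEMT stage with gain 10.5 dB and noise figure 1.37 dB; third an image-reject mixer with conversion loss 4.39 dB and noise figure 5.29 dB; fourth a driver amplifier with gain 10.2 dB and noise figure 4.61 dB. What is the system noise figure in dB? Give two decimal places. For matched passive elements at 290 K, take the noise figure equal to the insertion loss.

Convert to linear (a loss of L dB is a gain of −L dB): F_i = 10^(NF_i/10), G_i = 10^(G_i,dB/10)
  Stage 1: F_1 = 10^(3.27/10) = 2.123, G_1 = 10^(−3.27/10) = 0.4710
  Stage 2: F_2 = 10^(1.37/10) = 1.371, G_2 = 10^(10.5/10) = 11.22
  Stage 3: F_3 = 10^(5.29/10) = 3.381, G_3 = 10^(−4.39/10) = 0.3639
  Stage 4: F_4 = 10^(4.61/10) = 2.891, G_4 = 10^(10.2/10) = 10.47
Friis cascade:
  F = 2.123 + (1.371 − 1)/0.4710 + (3.381 − 1)/5.284 + (2.891 − 1)/1.923 = 4.344
NF = 10 log₁₀(4.344) = 6.38 dB

6.38 dB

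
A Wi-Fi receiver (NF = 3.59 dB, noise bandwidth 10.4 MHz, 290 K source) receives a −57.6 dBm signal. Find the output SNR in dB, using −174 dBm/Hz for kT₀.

42.6 dB

Noise floor: N = −174 + 10 log₁₀(B) + NF
10 log₁₀(1.04×10⁷) = 70.17 dB
N = −174 + 70.17 + 3.59 = −100.24 dBm
SNR = P_sig − N = −57.6 − (−100.24) = 42.64 dB → 42.6 dB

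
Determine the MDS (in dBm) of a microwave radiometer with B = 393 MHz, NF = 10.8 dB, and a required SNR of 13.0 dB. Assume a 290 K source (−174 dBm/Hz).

Sensitivity = −174 + 10 log₁₀(B) + NF + SNR_min
= −174 + 85.94 + 10.8 + 13.0
= −64.26 dBm → −64.3 dBm

−64.3 dBm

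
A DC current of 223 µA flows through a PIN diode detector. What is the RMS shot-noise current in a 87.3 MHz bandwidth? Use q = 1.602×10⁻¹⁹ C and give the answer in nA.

I_n = √(2qI·B)
2qI·B = 2 × 1.602×10⁻¹⁹ × 2.23×10⁻⁴ × 8.73×10⁷ = 6.24×10⁻¹⁵ A²
I_n = √(6.24×10⁻¹⁵) = 7.90×10⁻⁸ A = 79.0 nA

79.0 nA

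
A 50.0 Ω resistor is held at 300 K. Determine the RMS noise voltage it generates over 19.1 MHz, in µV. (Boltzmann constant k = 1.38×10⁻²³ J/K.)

V_n = √(4kTRB)
4kTRB = 4 × 1.38×10⁻²³ × 300 × 5.00×10¹ × 1.91×10⁷ = 1.58×10⁻¹¹ V²
V_n = √(1.58×10⁻¹¹) = 3.98×10⁻⁶ V = 3.98 µV

3.98 µV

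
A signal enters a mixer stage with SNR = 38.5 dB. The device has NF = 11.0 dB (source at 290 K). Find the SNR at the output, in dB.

By definition F = SNR_in/SNR_out, so in dB: SNR_out = SNR_in − NF
SNR_out = 38.5 − 11.0 = 27.5 dB

27.5 dB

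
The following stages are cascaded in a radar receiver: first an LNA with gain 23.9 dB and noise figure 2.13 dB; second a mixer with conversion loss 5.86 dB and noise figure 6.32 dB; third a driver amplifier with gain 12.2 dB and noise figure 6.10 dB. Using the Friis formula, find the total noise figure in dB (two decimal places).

Convert to linear (a loss of L dB is a gain of −L dB): F_i = 10^(NF_i/10), G_i = 10^(G_i,dB/10)
  Stage 1: F_1 = 10^(2.13/10) = 1.633, G_1 = 10^(23.9/10) = 245.5
  Stage 2: F_2 = 10^(6.32/10) = 4.285, G_2 = 10^(−5.86/10) = 0.2594
  Stage 3: F_3 = 10^(6.10/10) = 4.074, G_3 = 10^(12.2/10) = 16.60
Friis cascade:
  F = 1.633 + (4.285 − 1)/245.5 + (4.074 − 1)/63.68 = 1.695
NF = 10 log₁₀(1.695) = 2.29 dB

2.29 dB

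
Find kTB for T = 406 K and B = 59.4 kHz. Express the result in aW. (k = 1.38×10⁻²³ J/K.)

333 aW

P_n = kTB = 1.38×10⁻²³ × 406 × 5.94×10⁴ = 3.33×10⁻¹⁶ W = 333 aW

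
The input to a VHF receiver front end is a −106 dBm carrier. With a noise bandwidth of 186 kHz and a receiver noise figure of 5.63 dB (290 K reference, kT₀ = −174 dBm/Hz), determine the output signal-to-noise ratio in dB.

Noise floor: N = −174 + 10 log₁₀(B) + NF
10 log₁₀(1.86×10⁵) = 52.7 dB
N = −174 + 52.7 + 5.63 = −115.67 dBm
SNR = P_sig − N = −106 − (−115.67) = 9.67 dB → 9.7 dB

9.7 dB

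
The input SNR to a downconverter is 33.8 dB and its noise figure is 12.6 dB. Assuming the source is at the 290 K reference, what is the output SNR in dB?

By definition F = SNR_in/SNR_out, so in dB: SNR_out = SNR_in − NF
SNR_out = 33.8 − 12.6 = 21.2 dB

21.2 dB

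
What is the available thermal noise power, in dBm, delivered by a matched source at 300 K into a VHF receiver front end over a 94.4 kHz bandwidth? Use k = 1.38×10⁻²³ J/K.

P_n = kTB = 1.38×10⁻²³ × 300 × 9.44×10⁴ = 3.91×10⁻¹⁶ W
In dBm: 10 log₁₀(3.91×10⁻¹⁶ / 10⁻³) = −124.1 dBm

−124.1 dBm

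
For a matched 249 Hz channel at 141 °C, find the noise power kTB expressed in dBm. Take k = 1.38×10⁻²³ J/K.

−148.5 dBm

T = 141 °C + 273.15 = 414.15 K
P_n = kTB = 1.38×10⁻²³ × 414.15 × 2.49×10² = 1.42×10⁻¹⁸ W
In dBm: 10 log₁₀(1.42×10⁻¹⁸ / 10⁻³) = −148.5 dBm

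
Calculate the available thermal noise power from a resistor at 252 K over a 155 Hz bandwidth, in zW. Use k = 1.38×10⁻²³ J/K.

539 zW

P_n = kTB = 1.38×10⁻²³ × 252 × 1.55×10² = 5.39×10⁻¹⁹ W = 539 zW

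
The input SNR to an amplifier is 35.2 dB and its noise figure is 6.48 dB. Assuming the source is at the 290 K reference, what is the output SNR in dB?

28.72 dB

By definition F = SNR_in/SNR_out, so in dB: SNR_out = SNR_in − NF
SNR_out = 35.2 − 6.48 = 28.72 dB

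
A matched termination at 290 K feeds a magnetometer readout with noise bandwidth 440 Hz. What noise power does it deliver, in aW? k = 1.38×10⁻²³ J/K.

P_n = kTB = 1.38×10⁻²³ × 290 × 4.40×10² = 1.76×10⁻¹⁸ W = 1.76 aW

1.76 aW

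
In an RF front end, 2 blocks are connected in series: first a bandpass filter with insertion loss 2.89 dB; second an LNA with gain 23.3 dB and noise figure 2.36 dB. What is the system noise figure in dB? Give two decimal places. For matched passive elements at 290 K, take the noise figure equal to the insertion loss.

5.25 dB

Convert to linear (a loss of L dB is a gain of −L dB): F_i = 10^(NF_i/10), G_i = 10^(G_i,dB/10)
  Stage 1: F_1 = 10^(2.89/10) = 1.945, G_1 = 10^(−2.89/10) = 0.5140
  Stage 2: F_2 = 10^(2.36/10) = 1.722, G_2 = 10^(23.3/10) = 213.8
Friis cascade:
  F = 1.945 + (1.722 − 1)/0.5140 = 3.350
NF = 10 log₁₀(3.350) = 5.25 dB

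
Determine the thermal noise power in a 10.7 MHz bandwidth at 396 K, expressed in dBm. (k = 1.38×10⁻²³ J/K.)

−102.3 dBm

P_n = kTB = 1.38×10⁻²³ × 396 × 1.07×10⁷ = 5.85×10⁻¹⁴ W
In dBm: 10 log₁₀(5.85×10⁻¹⁴ / 10⁻³) = −102.3 dBm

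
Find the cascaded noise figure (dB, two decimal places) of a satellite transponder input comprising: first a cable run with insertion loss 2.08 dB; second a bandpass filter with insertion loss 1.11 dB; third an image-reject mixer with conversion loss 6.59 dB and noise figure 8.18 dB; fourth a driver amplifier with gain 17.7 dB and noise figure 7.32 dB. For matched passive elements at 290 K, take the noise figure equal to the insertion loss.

17.44 dB

Convert to linear (a loss of L dB is a gain of −L dB): F_i = 10^(NF_i/10), G_i = 10^(G_i,dB/10)
  Stage 1: F_1 = 10^(2.08/10) = 1.614, G_1 = 10^(−2.08/10) = 0.6194
  Stage 2: F_2 = 10^(1.11/10) = 1.291, G_2 = 10^(−1.11/10) = 0.7745
  Stage 3: F_3 = 10^(8.18/10) = 6.577, G_3 = 10^(−6.59/10) = 0.2193
  Stage 4: F_4 = 10^(7.32/10) = 5.395, G_4 = 10^(17.7/10) = 58.88
Friis cascade:
  F = 1.614 + (1.291 − 1)/0.6194 + (6.577 − 1)/0.4797 + (5.395 − 1)/0.1052 = 55.49
NF = 10 log₁₀(55.49) = 17.44 dB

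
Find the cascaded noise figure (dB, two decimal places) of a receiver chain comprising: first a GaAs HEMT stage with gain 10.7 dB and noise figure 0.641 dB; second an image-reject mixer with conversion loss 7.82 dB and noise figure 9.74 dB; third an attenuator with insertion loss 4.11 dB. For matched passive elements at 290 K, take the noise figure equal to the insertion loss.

4.29 dB

Convert to linear (a loss of L dB is a gain of −L dB): F_i = 10^(NF_i/10), G_i = 10^(G_i,dB/10)
  Stage 1: F_1 = 10^(0.641/10) = 1.159, G_1 = 10^(10.7/10) = 11.75
  Stage 2: F_2 = 10^(9.74/10) = 9.419, G_2 = 10^(−7.82/10) = 0.1652
  Stage 3: F_3 = 10^(4.11/10) = 2.576, G_3 = 10^(−4.11/10) = 0.3882
Friis cascade:
  F = 1.159 + (9.419 − 1)/11.75 + (2.576 − 1)/1.941 = 2.688
NF = 10 log₁₀(2.688) = 4.29 dB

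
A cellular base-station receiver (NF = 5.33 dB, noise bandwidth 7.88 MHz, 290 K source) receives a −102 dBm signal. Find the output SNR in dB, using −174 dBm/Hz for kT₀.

Noise floor: N = −174 + 10 log₁₀(B) + NF
10 log₁₀(7.88×10⁶) = 68.97 dB
N = −174 + 68.97 + 5.33 = −99.70 dBm
SNR = P_sig − N = −102 − (−99.70) = −2.30 dB → −2.3 dB

−2.3 dB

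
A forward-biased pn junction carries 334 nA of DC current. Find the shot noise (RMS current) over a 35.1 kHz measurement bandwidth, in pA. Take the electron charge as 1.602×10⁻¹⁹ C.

61.3 pA

I_n = √(2qI·B)
2qI·B = 2 × 1.602×10⁻¹⁹ × 3.34×10⁻⁷ × 3.51×10⁴ = 3.76×10⁻²¹ A²
I_n = √(3.76×10⁻²¹) = 6.13×10⁻¹¹ A = 61.3 pA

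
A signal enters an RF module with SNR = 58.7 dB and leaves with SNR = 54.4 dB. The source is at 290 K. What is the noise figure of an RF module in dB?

4.3 dB

NF (dB) = SNR_in(dB) − SNR_out(dB) when the source is at T₀
NF = 58.7 − 54.4 = 4.3 dB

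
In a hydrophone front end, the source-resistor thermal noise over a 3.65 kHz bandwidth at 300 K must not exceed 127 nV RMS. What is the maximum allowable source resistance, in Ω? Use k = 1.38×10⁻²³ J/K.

267 Ω

Johnson–Nyquist: V_n = √(4kTRB) ⇒ R = V_n² / (4kTB)
4kTB = 4 × 1.38×10⁻²³ × 300 × 3.65×10³ = 6.04×10⁻¹⁷
R = (1.27×10⁻⁷)² / 6.04×10⁻¹⁷ = 2.67×10² Ω = 267 Ω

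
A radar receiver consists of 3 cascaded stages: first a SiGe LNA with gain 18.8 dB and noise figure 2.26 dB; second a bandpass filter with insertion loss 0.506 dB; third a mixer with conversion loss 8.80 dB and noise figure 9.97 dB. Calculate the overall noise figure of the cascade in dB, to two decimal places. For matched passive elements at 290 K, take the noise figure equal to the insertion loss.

Convert to linear (a loss of L dB is a gain of −L dB): F_i = 10^(NF_i/10), G_i = 10^(G_i,dB/10)
  Stage 1: F_1 = 10^(2.26/10) = 1.683, G_1 = 10^(18.8/10) = 75.86
  Stage 2: F_2 = 10^(0.506/10) = 1.124, G_2 = 10^(−0.506/10) = 0.8900
  Stage 3: F_3 = 10^(9.97/10) = 9.931, G_3 = 10^(−8.80/10) = 0.1318
Friis cascade:
  F = 1.683 + (1.124 − 1)/75.86 + (9.931 − 1)/67.51 = 1.817
NF = 10 log₁₀(1.817) = 2.59 dB

2.59 dB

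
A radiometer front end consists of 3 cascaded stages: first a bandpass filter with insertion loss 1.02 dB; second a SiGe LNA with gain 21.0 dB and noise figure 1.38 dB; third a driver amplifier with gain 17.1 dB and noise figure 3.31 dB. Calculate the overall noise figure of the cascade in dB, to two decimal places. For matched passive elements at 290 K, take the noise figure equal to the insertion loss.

Convert to linear (a loss of L dB is a gain of −L dB): F_i = 10^(NF_i/10), G_i = 10^(G_i,dB/10)
  Stage 1: F_1 = 10^(1.02/10) = 1.265, G_1 = 10^(−1.02/10) = 0.7907
  Stage 2: F_2 = 10^(1.38/10) = 1.374, G_2 = 10^(21.0/10) = 125.9
  Stage 3: F_3 = 10^(3.31/10) = 2.143, G_3 = 10^(17.1/10) = 51.29
Friis cascade:
  F = 1.265 + (1.374 − 1)/0.7907 + (2.143 − 1)/99.54 = 1.749
NF = 10 log₁₀(1.749) = 2.43 dB

2.43 dB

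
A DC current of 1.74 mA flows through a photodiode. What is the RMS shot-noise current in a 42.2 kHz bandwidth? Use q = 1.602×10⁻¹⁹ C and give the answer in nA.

4.85 nA

I_n = √(2qI·B)
2qI·B = 2 × 1.602×10⁻¹⁹ × 1.74×10⁻³ × 4.22×10⁴ = 2.35×10⁻¹⁷ A²
I_n = √(2.35×10⁻¹⁷) = 4.85×10⁻⁹ A = 4.85 nA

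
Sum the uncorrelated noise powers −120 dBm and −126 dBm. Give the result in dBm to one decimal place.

−119.0 dBm

Convert to linear, add, convert back:
P₁ = 1.00×10⁻¹⁵ W, P₂ = 2.51×10⁻¹⁶ W
P_tot = 1.25×10⁻¹⁵ W → 10 log₁₀(P_tot / 10⁻³) = −119.0 dBm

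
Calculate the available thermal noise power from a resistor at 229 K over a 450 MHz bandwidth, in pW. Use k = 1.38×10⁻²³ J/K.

1.42 pW

P_n = kTB = 1.38×10⁻²³ × 229 × 4.50×10⁸ = 1.42×10⁻¹² W = 1.42 pW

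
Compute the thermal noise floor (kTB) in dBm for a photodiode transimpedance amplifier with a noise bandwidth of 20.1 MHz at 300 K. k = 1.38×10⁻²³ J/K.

−100.8 dBm

P_n = kTB = 1.38×10⁻²³ × 300 × 2.01×10⁷ = 8.32×10⁻¹⁴ W
In dBm: 10 log₁₀(8.32×10⁻¹⁴ / 10⁻³) = −100.8 dBm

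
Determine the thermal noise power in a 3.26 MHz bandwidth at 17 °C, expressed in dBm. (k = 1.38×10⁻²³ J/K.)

−108.8 dBm

T = 17 °C + 273.15 = 290.15 K
P_n = kTB = 1.38×10⁻²³ × 290.15 × 3.26×10⁶ = 1.31×10⁻¹⁴ W
In dBm: 10 log₁₀(1.31×10⁻¹⁴ / 10⁻³) = −108.8 dBm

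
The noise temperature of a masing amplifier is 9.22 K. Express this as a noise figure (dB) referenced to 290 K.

F = 1 + T_e/T₀ = 1 + 9.22/290 = 1.03179
NF = 10 log₁₀(1.03179) = 0.136 dB

0.136 dB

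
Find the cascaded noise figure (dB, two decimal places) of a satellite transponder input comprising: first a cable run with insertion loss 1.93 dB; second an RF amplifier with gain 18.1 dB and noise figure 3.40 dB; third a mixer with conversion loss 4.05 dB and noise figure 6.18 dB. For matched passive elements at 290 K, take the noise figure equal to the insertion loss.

5.43 dB

Convert to linear (a loss of L dB is a gain of −L dB): F_i = 10^(NF_i/10), G_i = 10^(G_i,dB/10)
  Stage 1: F_1 = 10^(1.93/10) = 1.560, G_1 = 10^(−1.93/10) = 0.6412
  Stage 2: F_2 = 10^(3.40/10) = 2.188, G_2 = 10^(18.1/10) = 64.57
  Stage 3: F_3 = 10^(6.18/10) = 4.150, G_3 = 10^(−4.05/10) = 0.3936
Friis cascade:
  F = 1.560 + (2.188 − 1)/0.6412 + (4.150 − 1)/41.40 = 3.488
NF = 10 log₁₀(3.488) = 5.43 dB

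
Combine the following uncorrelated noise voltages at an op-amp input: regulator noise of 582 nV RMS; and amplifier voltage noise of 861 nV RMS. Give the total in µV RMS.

Uncorrelated sources add in power (mean-square): V_tot = √(ΣV_i²)
V_tot = √[(5.82×10⁻⁷)² + (8.61×10⁻⁷)²] = 1.04×10⁻⁶ V = 1.04 µV

1.04 µV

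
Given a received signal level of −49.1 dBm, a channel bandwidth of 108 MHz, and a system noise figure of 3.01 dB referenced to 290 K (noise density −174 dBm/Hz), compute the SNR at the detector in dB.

41.6 dB

Noise floor: N = −174 + 10 log₁₀(B) + NF
10 log₁₀(1.08×10⁸) = 80.33 dB
N = −174 + 80.33 + 3.01 = −90.66 dBm
SNR = P_sig − N = −49.1 − (−90.66) = 41.56 dB → 41.6 dB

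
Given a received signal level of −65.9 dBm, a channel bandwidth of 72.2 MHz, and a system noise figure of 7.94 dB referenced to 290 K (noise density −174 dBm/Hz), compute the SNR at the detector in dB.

Noise floor: N = −174 + 10 log₁₀(B) + NF
10 log₁₀(7.22×10⁷) = 78.59 dB
N = −174 + 78.59 + 7.94 = −87.47 dBm
SNR = P_sig − N = −65.9 − (−87.47) = 21.57 dB → 21.6 dB

21.6 dB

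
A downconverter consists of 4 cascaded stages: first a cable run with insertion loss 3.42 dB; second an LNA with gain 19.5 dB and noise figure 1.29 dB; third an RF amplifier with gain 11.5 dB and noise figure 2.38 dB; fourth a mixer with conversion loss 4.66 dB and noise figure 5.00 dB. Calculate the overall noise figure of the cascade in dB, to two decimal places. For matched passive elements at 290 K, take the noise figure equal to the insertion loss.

Convert to linear (a loss of L dB is a gain of −L dB): F_i = 10^(NF_i/10), G_i = 10^(G_i,dB/10)
  Stage 1: F_1 = 10^(3.42/10) = 2.198, G_1 = 10^(−3.42/10) = 0.4550
  Stage 2: F_2 = 10^(1.29/10) = 1.346, G_2 = 10^(19.5/10) = 89.13
  Stage 3: F_3 = 10^(2.38/10) = 1.730, G_3 = 10^(11.5/10) = 14.13
  Stage 4: F_4 = 10^(5.00/10) = 3.162, G_4 = 10^(−4.66/10) = 0.3420
Friis cascade:
  F = 2.198 + (1.346 − 1)/0.4550 + (1.730 − 1)/40.55 + (3.162 − 1)/572.8 = 2.980
NF = 10 log₁₀(2.980) = 4.74 dB

4.74 dB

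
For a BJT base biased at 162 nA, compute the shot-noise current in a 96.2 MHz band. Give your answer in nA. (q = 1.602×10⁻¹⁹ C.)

2.23 nA

I_n = √(2qI·B)
2qI·B = 2 × 1.602×10⁻¹⁹ × 1.62×10⁻⁷ × 9.62×10⁷ = 4.99×10⁻¹⁸ A²
I_n = √(4.99×10⁻¹⁸) = 2.23×10⁻⁹ A = 2.23 nA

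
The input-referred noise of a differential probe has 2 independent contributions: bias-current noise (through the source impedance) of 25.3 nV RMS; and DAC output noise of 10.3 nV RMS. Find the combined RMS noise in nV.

Uncorrelated sources add in power (mean-square): V_tot = √(ΣV_i²)
V_tot = √[(2.53×10⁻⁸)² + (1.03×10⁻⁸)²] = 2.73×10⁻⁸ V = 27.3 nV

27.3 nV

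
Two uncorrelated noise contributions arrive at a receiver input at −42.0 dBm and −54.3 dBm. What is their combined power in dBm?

Convert to linear, add, convert back:
P₁ = 6.31×10⁻⁸ W, P₂ = 3.72×10⁻⁹ W
P_tot = 6.68×10⁻⁸ W → 10 log₁₀(P_tot / 10⁻³) = −41.8 dBm

−41.8 dBm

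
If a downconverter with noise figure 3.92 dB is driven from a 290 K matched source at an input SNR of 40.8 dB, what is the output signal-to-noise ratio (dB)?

36.88 dB

By definition F = SNR_in/SNR_out, so in dB: SNR_out = SNR_in − NF
SNR_out = 40.8 − 3.92 = 36.88 dB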